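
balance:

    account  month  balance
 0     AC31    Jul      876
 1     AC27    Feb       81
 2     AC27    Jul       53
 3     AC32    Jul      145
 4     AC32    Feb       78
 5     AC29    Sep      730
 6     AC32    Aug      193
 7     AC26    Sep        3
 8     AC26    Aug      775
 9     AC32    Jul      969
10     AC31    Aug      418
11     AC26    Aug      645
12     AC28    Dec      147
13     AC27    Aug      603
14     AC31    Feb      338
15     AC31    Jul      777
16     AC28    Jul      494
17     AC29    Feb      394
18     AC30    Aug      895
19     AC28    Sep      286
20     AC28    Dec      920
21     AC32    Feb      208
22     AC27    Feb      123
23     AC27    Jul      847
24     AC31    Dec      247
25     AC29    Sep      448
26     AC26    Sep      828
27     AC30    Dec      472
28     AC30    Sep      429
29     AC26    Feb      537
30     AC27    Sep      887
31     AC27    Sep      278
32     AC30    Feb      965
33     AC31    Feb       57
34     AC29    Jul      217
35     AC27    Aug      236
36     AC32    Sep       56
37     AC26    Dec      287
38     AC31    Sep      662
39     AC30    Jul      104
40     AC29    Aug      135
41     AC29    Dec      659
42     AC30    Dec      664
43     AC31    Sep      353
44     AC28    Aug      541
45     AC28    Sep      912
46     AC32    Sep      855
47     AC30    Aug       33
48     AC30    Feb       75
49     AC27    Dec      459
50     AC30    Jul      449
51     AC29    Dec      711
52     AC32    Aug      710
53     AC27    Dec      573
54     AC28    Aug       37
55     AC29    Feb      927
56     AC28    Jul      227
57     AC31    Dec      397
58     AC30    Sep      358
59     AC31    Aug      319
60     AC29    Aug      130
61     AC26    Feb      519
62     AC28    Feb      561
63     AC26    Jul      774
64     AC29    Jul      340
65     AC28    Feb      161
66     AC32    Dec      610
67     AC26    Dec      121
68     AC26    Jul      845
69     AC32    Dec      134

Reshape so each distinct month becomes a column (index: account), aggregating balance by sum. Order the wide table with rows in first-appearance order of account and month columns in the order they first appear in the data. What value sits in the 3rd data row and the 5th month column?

With rows in first-appearance order of account, row 3 is account=AC32. month columns in first-appearance order: Jul, Feb, Sep, Aug, Dec; column 5 is Dec.
Long rows with account=AC32, month=Dec: 610 + 134 = 744.

744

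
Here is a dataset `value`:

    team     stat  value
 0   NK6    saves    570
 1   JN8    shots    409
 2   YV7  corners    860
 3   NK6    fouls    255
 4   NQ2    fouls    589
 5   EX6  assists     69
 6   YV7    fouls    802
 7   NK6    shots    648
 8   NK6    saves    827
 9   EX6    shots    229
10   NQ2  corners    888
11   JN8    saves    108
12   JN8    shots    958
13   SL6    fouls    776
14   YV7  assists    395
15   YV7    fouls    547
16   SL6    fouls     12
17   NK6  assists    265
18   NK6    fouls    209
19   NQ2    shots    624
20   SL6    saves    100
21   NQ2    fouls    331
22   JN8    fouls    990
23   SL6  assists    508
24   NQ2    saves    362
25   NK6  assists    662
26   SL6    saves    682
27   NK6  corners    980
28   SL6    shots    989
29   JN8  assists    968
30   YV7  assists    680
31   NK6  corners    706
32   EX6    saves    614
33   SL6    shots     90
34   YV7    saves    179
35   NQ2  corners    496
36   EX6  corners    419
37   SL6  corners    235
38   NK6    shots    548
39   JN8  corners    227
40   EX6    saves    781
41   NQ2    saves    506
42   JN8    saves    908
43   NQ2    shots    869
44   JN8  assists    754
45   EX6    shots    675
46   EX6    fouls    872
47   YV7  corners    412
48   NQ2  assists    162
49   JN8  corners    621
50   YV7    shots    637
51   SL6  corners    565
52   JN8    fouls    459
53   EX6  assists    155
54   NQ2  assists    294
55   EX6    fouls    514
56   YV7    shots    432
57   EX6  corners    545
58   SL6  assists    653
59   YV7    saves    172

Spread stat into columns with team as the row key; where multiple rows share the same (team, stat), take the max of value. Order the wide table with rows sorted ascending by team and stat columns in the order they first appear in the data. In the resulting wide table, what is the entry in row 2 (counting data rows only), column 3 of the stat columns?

621

With rows sorted ascending by team, row 2 is team=JN8. stat columns in first-appearance order: saves, shots, corners, fouls, assists; column 3 is corners.
Long rows with team=JN8, stat=corners: max(227, 621) = 621.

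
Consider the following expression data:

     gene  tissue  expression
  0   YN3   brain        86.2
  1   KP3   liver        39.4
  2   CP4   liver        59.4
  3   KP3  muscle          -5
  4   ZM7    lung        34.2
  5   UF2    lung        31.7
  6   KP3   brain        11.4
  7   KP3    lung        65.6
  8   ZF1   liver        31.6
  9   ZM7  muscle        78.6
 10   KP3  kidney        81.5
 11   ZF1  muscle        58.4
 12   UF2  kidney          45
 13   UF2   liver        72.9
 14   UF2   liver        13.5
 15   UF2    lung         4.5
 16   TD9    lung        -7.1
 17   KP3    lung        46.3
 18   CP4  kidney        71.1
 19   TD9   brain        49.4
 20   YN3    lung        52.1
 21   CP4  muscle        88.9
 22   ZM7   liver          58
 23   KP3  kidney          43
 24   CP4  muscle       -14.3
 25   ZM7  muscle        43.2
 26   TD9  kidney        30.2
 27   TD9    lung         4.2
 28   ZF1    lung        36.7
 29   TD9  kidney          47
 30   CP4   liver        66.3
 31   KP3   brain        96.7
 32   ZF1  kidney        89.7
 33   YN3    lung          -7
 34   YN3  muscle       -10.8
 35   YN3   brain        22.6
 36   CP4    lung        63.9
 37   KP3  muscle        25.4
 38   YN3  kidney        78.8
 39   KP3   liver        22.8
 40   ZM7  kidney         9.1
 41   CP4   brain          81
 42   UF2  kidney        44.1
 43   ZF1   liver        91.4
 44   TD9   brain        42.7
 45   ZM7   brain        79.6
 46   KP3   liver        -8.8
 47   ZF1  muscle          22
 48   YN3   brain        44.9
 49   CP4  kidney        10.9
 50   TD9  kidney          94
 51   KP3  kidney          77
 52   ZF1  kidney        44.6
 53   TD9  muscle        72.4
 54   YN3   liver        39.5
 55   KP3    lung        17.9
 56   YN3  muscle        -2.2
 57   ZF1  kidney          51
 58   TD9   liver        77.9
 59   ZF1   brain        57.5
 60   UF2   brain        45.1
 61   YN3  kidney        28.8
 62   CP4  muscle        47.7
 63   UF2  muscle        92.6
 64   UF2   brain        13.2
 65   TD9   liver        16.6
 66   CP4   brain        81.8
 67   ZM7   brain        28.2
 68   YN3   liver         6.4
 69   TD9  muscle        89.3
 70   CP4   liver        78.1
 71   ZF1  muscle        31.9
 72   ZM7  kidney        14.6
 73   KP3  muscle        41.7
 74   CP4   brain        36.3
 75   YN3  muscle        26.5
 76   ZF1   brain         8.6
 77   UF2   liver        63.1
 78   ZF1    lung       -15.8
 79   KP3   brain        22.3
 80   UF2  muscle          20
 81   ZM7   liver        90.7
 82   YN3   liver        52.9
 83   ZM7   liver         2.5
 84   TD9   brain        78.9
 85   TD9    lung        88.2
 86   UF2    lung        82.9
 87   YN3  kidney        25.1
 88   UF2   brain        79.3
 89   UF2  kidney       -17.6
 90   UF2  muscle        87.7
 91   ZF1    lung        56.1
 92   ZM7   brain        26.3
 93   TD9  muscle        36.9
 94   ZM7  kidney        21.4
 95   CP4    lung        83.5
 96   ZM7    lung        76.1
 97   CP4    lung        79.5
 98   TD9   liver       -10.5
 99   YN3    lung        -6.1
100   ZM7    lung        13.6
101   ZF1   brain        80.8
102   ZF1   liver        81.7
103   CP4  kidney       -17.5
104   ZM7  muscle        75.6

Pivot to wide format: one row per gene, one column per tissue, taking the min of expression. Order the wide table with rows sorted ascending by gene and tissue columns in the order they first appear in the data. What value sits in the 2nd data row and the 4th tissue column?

17.9

With rows sorted ascending by gene, row 2 is gene=KP3. tissue columns in first-appearance order: brain, liver, muscle, lung, kidney; column 4 is lung.
Long rows with gene=KP3, tissue=lung: min(65.6, 46.3, 17.9) = 17.9.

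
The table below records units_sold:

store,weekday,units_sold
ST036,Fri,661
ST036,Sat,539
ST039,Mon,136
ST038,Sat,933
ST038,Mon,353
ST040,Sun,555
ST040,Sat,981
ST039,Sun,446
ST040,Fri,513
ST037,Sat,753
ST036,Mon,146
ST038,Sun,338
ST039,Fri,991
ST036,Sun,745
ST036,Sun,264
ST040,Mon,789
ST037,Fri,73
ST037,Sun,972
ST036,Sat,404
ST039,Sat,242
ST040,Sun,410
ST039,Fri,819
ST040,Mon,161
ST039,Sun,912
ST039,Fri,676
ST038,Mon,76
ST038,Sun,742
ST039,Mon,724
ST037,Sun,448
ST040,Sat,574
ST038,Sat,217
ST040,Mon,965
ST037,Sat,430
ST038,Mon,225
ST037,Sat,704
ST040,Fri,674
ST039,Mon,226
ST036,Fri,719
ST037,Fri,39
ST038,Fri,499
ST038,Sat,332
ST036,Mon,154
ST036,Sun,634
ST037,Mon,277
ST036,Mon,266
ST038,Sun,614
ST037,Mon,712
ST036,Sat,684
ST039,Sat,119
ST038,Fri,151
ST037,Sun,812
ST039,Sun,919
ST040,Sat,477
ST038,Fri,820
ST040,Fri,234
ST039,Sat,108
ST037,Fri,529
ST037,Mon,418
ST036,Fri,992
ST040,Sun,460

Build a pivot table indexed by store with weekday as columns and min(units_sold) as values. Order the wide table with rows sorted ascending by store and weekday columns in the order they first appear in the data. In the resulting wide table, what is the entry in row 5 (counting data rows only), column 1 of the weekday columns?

234

With rows sorted ascending by store, row 5 is store=ST040. weekday columns in first-appearance order: Fri, Sat, Mon, Sun; column 1 is Fri.
Long rows with store=ST040, weekday=Fri: min(513, 674, 234) = 234.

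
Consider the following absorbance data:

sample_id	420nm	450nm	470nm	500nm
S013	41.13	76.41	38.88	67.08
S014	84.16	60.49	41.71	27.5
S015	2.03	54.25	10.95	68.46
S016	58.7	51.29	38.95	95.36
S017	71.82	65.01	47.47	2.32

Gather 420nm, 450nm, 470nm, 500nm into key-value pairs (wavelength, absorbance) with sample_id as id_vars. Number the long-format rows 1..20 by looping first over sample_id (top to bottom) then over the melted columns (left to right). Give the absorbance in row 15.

38.95

20 rows total (5 × 4). Row 15: index ⌊(15-1)/4⌋ = 3 into sample_id → S016; (15-1) mod 4 = 2 into the melted columns → 470nm.
So row 15 is (S016, 470nm, 38.95); absorbance = 38.95.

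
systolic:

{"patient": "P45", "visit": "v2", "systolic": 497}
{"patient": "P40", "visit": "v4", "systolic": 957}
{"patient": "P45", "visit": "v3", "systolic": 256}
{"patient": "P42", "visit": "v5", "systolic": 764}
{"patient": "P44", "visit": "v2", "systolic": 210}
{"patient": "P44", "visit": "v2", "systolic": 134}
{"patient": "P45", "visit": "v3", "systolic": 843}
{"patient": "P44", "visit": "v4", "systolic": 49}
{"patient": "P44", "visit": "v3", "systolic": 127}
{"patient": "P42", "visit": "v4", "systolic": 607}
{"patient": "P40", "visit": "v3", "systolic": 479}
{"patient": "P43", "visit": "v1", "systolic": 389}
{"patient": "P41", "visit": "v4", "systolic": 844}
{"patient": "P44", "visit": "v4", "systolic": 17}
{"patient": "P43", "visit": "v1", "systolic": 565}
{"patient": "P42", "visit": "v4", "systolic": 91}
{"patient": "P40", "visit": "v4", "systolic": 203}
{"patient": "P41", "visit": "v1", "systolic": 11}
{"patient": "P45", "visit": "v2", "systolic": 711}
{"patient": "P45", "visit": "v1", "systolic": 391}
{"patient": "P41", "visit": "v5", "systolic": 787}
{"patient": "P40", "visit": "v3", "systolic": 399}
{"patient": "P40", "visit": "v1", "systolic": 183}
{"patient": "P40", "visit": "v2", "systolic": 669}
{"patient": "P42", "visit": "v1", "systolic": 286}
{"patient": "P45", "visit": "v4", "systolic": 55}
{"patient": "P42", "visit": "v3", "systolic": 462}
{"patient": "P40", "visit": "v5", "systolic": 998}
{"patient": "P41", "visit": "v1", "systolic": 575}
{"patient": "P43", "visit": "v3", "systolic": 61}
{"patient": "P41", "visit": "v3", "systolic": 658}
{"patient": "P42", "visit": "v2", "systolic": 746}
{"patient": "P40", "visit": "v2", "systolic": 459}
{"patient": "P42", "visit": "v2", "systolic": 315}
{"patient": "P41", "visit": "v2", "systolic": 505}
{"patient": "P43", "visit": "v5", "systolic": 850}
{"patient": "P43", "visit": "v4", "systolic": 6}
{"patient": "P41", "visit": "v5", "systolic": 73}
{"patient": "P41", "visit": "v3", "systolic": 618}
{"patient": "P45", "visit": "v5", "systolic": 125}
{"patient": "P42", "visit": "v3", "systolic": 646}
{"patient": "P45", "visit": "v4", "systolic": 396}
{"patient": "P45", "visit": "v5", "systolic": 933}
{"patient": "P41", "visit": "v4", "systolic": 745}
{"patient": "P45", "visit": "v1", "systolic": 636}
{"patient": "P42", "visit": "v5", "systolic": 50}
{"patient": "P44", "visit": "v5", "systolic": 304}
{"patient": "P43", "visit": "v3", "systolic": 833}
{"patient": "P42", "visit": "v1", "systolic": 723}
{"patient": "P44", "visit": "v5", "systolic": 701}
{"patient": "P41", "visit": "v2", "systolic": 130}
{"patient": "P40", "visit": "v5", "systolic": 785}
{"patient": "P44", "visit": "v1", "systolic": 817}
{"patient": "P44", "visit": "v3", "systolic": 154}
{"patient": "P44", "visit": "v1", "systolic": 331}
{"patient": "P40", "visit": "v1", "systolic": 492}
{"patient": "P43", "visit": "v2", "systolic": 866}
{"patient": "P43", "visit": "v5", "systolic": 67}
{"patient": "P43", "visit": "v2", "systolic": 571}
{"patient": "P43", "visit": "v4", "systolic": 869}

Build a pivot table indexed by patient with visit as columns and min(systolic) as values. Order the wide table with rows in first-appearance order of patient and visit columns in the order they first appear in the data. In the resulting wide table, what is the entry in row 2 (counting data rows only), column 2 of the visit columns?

203

With rows in first-appearance order of patient, row 2 is patient=P40. visit columns in first-appearance order: v2, v4, v3, v5, v1; column 2 is v4.
Long rows with patient=P40, visit=v4: min(957, 203) = 203.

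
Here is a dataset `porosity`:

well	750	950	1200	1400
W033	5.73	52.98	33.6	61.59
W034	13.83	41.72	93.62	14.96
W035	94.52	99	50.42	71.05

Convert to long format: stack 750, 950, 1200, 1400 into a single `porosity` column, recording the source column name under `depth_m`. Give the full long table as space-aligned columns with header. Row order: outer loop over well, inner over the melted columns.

well  depth_m  porosity
W033  750      5.73    
W033  950      52.98   
W033  1200     33.6    
W033  1400     61.59   
W034  750      13.83   
W034  950      41.72   
W034  1200     93.62   
W034  1400     14.96   
W035  750      94.52   
W035  950      99      
W035  1200     50.42   
W035  1400     71.05   

Each (well, column) pair becomes one row: 3 × 4 = 12 rows.
For example, (W033, 750) → porosity=5.73.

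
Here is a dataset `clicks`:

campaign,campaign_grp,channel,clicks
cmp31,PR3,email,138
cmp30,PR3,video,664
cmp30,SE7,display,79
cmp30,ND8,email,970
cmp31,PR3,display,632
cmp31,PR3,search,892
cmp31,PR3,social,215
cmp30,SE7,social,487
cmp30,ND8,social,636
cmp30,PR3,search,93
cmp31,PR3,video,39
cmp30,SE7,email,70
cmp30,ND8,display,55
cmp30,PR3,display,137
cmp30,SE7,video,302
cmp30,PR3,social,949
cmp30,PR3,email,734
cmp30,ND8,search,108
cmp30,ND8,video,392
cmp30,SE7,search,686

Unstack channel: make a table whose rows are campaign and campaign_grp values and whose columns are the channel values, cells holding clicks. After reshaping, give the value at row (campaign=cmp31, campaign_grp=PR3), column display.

Wide layout: rows indexed by campaign and campaign_grp, columns are the 5 distinct channel values (email, video, display, search, social).
Cell (campaign=cmp31, campaign_grp=PR3, channel=display) draws from the long row where campaign=cmp31, campaign_grp=PR3 and channel=display, which has clicks=632.

632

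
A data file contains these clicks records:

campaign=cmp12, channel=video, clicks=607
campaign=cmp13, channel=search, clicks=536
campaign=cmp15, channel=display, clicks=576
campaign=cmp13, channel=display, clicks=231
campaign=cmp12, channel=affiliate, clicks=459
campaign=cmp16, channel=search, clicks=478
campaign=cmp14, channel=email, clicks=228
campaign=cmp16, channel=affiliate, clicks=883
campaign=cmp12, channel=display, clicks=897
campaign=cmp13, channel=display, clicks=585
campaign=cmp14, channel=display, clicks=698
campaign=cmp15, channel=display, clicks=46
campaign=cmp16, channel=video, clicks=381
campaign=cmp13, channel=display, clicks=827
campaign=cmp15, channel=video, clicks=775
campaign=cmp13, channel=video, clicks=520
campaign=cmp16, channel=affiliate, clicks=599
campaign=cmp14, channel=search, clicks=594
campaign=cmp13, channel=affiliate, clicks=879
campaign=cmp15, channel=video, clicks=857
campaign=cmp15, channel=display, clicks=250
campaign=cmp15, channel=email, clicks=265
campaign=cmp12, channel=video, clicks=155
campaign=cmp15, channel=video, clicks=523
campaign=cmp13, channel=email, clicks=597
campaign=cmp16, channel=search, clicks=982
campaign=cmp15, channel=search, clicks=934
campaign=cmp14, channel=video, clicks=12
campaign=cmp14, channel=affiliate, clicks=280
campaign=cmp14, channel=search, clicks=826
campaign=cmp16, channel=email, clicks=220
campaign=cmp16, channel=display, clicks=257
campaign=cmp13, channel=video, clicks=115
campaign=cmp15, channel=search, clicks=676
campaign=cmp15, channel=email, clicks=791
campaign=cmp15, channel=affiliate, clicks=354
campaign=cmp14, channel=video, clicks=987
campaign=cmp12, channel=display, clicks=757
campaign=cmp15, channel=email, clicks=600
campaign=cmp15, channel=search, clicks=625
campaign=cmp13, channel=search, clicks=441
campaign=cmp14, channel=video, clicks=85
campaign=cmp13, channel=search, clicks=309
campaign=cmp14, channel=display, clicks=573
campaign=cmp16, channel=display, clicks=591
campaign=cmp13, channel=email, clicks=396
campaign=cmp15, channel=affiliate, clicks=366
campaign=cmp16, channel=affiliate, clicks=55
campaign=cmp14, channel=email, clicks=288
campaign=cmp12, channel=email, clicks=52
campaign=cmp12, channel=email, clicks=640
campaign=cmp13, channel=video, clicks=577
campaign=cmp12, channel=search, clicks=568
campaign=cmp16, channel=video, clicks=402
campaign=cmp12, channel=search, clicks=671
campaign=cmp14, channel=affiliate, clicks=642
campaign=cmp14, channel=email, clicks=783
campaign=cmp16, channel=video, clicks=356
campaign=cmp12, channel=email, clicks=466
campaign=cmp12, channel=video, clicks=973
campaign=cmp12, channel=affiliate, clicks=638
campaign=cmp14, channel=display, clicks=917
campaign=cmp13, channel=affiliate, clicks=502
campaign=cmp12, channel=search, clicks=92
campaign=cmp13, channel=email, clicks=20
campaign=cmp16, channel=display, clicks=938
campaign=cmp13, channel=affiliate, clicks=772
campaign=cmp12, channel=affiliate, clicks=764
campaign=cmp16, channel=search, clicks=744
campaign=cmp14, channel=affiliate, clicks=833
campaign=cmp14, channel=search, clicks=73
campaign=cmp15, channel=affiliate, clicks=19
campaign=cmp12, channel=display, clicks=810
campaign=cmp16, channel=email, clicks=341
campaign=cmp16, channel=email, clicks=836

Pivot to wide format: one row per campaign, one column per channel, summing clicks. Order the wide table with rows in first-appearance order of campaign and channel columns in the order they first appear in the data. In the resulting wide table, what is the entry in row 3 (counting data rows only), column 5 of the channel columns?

With rows in first-appearance order of campaign, row 3 is campaign=cmp15. channel columns in first-appearance order: video, search, display, affiliate, email; column 5 is email.
Long rows with campaign=cmp15, channel=email: 265 + 791 + 600 = 1656.

1656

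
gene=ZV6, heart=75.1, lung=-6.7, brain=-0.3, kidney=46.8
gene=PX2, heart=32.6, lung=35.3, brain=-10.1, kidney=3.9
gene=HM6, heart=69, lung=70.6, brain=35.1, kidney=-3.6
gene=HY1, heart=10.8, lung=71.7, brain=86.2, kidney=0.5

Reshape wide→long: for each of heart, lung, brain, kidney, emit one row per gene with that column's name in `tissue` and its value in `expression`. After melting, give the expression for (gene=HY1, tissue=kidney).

0.5

Unpivoting turns each (gene, wide-column) pair into one long row.
The wide cell at row HY1, column kidney holds 0.5, so the long row (HY1, kidney) has expression=0.5.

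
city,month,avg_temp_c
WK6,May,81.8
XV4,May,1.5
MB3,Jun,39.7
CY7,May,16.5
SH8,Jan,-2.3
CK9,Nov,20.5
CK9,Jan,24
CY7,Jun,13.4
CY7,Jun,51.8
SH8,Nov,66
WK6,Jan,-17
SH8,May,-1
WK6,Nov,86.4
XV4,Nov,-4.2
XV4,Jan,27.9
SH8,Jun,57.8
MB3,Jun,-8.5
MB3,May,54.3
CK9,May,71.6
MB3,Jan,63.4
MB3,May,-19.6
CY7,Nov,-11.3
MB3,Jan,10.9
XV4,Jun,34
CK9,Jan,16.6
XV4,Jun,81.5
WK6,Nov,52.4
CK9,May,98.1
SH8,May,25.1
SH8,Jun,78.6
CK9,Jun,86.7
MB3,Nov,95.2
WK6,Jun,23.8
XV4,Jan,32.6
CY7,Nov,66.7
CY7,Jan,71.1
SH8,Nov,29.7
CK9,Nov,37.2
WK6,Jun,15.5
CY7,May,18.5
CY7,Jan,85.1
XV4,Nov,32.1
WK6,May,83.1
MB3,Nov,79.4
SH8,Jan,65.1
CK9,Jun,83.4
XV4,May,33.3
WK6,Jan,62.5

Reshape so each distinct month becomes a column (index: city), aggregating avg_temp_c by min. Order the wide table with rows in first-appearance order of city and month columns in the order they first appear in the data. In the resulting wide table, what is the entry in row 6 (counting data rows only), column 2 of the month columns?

83.4

With rows in first-appearance order of city, row 6 is city=CK9. month columns in first-appearance order: May, Jun, Jan, Nov; column 2 is Jun.
Long rows with city=CK9, month=Jun: min(86.7, 83.4) = 83.4.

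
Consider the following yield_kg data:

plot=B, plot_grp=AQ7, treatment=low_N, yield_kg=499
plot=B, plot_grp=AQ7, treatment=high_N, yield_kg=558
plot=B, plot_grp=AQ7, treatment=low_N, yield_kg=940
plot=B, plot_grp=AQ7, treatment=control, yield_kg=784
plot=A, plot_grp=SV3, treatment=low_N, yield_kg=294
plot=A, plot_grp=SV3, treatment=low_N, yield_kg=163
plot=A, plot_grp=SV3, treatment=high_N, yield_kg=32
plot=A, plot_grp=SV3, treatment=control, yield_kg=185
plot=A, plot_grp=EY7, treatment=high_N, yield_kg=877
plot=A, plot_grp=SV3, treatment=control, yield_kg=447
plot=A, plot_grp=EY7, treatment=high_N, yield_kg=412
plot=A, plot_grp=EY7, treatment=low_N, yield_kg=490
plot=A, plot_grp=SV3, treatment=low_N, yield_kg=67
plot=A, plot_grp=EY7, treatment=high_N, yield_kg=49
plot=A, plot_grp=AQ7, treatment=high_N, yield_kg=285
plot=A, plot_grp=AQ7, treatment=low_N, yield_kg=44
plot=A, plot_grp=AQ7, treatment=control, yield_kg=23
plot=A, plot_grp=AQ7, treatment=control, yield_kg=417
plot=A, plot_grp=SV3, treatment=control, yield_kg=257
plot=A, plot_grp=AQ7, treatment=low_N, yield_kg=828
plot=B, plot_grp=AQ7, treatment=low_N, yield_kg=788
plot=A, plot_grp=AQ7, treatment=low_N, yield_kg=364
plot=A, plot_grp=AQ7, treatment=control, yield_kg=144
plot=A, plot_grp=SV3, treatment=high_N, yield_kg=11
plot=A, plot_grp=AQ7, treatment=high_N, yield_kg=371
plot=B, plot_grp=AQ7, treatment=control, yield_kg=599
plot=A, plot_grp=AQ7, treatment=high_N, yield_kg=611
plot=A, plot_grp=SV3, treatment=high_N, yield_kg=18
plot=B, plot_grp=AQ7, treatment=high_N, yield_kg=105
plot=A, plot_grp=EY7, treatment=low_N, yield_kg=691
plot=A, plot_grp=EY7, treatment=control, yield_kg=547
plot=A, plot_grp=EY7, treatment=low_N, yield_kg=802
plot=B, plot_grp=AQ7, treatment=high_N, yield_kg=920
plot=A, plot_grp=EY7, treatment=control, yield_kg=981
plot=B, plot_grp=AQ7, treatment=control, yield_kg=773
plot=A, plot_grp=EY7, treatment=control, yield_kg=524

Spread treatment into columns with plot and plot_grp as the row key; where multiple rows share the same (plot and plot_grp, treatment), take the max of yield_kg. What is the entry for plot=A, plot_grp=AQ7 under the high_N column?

Rows with plot=A, plot_grp=AQ7 and treatment=high_N: yield_kg values are 285, 371, 611.
max(285, 371, 611) = 611.

611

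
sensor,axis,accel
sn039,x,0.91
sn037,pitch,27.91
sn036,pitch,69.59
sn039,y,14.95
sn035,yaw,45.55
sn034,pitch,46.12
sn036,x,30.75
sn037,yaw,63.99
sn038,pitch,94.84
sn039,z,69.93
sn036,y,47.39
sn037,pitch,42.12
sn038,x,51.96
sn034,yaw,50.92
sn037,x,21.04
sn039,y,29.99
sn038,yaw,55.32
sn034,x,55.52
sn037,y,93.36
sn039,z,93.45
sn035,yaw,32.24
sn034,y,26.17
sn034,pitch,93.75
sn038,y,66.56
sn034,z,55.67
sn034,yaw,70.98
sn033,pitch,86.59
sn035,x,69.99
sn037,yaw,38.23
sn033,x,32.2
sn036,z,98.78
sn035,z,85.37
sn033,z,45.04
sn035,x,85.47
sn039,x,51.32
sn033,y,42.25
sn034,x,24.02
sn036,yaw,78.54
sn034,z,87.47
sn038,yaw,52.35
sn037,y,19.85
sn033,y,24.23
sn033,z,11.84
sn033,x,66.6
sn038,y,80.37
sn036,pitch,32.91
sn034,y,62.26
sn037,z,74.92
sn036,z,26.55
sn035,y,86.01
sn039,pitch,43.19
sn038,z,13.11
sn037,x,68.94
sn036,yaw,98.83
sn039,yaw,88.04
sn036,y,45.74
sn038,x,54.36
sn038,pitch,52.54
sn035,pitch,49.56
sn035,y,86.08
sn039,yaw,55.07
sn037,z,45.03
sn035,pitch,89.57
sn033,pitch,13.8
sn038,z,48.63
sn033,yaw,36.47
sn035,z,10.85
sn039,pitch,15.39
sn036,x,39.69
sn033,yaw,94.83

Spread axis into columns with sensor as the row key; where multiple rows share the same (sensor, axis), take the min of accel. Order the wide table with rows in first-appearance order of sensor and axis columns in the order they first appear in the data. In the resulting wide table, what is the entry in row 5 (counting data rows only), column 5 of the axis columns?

55.67

With rows in first-appearance order of sensor, row 5 is sensor=sn034. axis columns in first-appearance order: x, pitch, y, yaw, z; column 5 is z.
Long rows with sensor=sn034, axis=z: min(55.67, 87.47) = 55.67.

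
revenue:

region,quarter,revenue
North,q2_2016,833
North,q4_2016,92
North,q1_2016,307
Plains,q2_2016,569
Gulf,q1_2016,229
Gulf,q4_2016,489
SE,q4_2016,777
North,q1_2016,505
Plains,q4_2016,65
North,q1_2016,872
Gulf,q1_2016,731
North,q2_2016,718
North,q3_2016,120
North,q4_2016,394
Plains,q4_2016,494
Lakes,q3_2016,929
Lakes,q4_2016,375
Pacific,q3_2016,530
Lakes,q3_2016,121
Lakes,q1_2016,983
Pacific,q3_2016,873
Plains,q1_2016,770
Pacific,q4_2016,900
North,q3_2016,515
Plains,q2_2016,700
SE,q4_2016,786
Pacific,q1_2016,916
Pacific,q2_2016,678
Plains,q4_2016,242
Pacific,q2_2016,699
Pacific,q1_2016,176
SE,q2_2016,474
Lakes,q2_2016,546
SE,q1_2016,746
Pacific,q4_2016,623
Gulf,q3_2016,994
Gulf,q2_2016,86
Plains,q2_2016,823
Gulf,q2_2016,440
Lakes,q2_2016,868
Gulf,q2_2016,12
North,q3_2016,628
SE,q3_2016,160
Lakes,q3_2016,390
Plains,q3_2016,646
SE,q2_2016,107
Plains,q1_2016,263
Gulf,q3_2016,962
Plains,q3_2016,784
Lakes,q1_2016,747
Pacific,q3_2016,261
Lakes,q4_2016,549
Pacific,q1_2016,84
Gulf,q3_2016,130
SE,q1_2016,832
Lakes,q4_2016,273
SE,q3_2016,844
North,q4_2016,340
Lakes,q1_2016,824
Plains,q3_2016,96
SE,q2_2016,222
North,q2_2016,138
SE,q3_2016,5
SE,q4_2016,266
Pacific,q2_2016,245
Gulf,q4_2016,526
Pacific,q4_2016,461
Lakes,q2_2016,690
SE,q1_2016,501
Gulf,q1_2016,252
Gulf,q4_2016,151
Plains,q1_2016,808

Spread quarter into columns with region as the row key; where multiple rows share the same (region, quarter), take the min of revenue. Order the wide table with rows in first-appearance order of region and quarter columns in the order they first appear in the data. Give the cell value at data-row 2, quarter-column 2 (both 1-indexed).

With rows in first-appearance order of region, row 2 is region=Plains. quarter columns in first-appearance order: q2_2016, q4_2016, q1_2016, q3_2016; column 2 is q4_2016.
Long rows with region=Plains, quarter=q4_2016: min(65, 494, 242) = 65.

65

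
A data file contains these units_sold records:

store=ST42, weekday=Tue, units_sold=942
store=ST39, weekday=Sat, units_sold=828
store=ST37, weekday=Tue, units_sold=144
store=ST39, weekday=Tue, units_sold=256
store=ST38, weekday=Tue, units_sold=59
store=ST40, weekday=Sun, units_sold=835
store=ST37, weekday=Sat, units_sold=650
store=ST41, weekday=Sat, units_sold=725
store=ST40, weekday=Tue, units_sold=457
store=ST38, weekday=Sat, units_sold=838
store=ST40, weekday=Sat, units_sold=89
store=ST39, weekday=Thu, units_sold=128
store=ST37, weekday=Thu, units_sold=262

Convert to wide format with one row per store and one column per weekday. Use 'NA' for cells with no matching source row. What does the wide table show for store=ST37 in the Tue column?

The long row with store=ST37, weekday=Tue has units_sold=144.

144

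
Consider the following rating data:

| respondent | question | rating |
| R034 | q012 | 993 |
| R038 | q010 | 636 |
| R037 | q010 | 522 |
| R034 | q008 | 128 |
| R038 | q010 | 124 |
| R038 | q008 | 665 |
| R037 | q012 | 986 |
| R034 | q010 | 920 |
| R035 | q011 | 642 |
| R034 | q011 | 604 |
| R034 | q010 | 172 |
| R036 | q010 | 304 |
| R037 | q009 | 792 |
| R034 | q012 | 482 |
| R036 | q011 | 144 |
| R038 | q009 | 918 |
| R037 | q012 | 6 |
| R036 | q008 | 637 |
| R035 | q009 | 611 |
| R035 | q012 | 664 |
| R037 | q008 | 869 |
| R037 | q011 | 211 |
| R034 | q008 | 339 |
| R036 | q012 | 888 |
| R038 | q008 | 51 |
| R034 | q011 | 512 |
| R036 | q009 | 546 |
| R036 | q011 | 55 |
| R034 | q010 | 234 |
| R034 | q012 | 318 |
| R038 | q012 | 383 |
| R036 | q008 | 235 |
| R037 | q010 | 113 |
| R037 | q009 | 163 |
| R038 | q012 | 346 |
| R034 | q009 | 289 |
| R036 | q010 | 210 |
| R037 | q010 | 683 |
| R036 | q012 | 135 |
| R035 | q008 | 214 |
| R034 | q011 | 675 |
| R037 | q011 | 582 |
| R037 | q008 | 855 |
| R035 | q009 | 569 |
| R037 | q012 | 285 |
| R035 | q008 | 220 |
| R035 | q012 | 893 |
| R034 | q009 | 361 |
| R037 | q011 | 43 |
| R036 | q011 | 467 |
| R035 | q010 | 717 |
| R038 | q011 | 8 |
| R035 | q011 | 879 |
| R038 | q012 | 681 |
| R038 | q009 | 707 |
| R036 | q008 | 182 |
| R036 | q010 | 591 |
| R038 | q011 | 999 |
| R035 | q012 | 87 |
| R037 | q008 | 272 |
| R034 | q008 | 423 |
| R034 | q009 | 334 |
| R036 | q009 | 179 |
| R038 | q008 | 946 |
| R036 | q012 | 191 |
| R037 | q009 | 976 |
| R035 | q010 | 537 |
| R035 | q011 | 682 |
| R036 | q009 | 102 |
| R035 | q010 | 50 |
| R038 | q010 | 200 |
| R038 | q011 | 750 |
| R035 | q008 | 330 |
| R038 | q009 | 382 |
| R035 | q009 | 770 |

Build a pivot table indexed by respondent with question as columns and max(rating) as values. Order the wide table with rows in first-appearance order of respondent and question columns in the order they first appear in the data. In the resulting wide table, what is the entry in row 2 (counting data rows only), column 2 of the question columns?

636

With rows in first-appearance order of respondent, row 2 is respondent=R038. question columns in first-appearance order: q012, q010, q008, q011, q009; column 2 is q010.
Long rows with respondent=R038, question=q010: max(636, 124, 200) = 636.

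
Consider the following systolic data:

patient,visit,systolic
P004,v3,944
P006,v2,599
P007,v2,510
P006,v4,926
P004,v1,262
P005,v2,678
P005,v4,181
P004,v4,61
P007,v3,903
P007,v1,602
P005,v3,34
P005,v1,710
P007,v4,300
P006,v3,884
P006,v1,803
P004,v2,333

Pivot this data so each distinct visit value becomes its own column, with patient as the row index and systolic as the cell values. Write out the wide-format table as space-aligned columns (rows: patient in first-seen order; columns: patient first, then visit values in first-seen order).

patient  v3   v2   v4   v1 
P004     944  333  61   262
P006     884  599  926  803
P007     903  510  300  602
P005     34   678  181  710

Columns: patient plus the 4 distinct visit values (v3, v2, v4, v1).
For example, row P004 column v3 takes systolic=944 from the long row (P004, v3).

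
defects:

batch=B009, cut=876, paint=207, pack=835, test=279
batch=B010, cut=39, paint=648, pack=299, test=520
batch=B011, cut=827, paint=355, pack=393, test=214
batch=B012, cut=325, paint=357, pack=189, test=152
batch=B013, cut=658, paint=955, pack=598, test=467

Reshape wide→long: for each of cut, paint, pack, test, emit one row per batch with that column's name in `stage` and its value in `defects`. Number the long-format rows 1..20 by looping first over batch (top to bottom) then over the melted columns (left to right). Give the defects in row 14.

357

20 rows total (5 × 4). Row 14: index ⌊(14-1)/4⌋ = 3 into batch → B012; (14-1) mod 4 = 1 into the melted columns → paint.
So row 14 is (B012, paint, 357); defects = 357.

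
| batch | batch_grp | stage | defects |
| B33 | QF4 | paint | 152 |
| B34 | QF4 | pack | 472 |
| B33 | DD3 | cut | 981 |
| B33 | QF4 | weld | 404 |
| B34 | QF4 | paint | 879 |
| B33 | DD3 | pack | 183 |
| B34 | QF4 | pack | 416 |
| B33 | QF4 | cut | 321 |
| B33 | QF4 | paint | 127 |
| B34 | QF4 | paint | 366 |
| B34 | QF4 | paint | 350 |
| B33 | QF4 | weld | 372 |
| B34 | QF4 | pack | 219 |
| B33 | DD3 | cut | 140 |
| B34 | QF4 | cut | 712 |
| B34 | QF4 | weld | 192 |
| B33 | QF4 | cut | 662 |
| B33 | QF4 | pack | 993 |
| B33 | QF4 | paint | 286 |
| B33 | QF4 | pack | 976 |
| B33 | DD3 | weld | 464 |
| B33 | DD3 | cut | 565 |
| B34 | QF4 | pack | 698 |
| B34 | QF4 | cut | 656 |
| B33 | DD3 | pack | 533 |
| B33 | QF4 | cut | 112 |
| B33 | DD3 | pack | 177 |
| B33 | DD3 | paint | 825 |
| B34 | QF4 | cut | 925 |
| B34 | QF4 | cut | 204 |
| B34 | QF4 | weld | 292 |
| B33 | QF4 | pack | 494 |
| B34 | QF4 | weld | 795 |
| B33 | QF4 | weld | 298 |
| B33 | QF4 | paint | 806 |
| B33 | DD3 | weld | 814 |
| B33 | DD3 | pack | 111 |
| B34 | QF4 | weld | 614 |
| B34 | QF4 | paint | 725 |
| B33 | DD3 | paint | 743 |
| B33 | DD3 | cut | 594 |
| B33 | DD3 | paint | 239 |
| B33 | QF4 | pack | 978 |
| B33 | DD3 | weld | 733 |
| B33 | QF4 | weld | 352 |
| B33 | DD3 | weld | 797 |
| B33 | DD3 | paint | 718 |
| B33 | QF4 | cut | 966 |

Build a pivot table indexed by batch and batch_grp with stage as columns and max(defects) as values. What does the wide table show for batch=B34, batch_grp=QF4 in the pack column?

Rows with batch=B34, batch_grp=QF4 and stage=pack: defects values are 472, 416, 219, 698.
max(472, 416, 219, 698) = 698.

698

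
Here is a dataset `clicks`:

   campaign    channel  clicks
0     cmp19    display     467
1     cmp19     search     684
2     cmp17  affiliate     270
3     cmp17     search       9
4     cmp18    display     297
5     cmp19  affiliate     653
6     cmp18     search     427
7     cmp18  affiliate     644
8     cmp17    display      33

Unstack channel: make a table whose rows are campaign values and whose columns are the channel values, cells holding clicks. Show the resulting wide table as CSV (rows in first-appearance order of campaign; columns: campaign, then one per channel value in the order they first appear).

Columns: campaign plus the 3 distinct channel values (display, search, affiliate).
For example, row cmp19 column display takes clicks=467 from the long row (cmp19, display).

campaign,display,search,affiliate
cmp19,467,684,653
cmp17,33,9,270
cmp18,297,427,644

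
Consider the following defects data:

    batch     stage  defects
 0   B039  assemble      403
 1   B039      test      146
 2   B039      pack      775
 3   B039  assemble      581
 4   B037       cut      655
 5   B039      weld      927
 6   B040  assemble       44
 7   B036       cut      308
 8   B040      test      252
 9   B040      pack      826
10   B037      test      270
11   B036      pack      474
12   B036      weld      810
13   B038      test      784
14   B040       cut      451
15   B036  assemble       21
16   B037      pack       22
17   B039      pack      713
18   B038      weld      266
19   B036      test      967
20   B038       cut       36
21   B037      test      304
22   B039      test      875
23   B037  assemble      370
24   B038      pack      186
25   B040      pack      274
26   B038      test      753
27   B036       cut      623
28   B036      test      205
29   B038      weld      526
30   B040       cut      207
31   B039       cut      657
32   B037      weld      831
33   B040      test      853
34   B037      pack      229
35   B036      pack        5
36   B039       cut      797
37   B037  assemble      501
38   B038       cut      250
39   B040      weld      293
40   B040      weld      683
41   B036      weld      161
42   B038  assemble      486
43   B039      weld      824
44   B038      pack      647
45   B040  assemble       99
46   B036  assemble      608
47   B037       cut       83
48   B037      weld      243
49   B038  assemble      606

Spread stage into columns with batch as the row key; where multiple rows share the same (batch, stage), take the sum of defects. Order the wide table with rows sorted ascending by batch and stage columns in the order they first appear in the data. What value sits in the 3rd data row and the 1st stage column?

1092

With rows sorted ascending by batch, row 3 is batch=B038. stage columns in first-appearance order: assemble, test, pack, cut, weld; column 1 is assemble.
Long rows with batch=B038, stage=assemble: 486 + 606 = 1092.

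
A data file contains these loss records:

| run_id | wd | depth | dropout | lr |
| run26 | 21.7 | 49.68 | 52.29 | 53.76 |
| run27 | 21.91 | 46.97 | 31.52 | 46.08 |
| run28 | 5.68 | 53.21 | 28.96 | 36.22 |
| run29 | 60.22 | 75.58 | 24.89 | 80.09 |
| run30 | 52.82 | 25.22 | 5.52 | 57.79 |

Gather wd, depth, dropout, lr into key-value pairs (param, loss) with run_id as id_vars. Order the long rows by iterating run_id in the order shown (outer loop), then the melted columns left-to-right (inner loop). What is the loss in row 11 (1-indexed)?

20 rows total (5 × 4). Row 11: index ⌊(11-1)/4⌋ = 2 into run_id → run28; (11-1) mod 4 = 2 into the melted columns → dropout.
So row 11 is (run28, dropout, 28.96); loss = 28.96.

28.96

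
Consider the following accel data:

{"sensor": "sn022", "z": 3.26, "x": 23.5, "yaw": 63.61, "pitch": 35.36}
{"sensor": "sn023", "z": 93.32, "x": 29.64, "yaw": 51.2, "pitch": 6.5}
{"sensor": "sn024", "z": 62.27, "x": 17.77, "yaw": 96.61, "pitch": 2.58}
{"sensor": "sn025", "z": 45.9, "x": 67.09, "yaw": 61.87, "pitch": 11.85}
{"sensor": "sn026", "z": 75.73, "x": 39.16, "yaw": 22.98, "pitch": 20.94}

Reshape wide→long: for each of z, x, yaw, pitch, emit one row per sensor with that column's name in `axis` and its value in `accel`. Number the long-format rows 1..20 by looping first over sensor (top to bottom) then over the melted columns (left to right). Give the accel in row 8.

6.5

20 rows total (5 × 4). Row 8: index ⌊(8-1)/4⌋ = 1 into sensor → sn023; (8-1) mod 4 = 3 into the melted columns → pitch.
So row 8 is (sn023, pitch, 6.5); accel = 6.5.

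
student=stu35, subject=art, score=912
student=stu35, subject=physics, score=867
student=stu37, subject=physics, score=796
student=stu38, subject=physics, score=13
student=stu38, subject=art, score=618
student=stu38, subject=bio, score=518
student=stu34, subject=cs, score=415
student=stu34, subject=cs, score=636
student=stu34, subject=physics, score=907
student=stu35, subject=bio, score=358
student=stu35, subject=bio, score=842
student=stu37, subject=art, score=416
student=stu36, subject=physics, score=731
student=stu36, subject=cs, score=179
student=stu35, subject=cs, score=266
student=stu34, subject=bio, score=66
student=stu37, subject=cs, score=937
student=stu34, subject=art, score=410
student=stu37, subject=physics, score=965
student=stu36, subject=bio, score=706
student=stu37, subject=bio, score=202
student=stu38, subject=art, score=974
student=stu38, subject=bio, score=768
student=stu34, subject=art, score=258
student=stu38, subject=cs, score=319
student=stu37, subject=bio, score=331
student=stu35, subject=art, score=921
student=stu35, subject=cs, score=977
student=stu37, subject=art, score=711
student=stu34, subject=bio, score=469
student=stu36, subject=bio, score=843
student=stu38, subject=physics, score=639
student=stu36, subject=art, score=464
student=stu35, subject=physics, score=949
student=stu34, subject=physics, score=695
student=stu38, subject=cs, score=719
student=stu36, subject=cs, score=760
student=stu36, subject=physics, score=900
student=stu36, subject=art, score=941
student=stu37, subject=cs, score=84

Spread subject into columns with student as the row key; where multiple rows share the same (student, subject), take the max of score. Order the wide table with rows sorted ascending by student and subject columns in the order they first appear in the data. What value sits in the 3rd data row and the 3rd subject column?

With rows sorted ascending by student, row 3 is student=stu36. subject columns in first-appearance order: art, physics, bio, cs; column 3 is bio.
Long rows with student=stu36, subject=bio: max(706, 843) = 843.

843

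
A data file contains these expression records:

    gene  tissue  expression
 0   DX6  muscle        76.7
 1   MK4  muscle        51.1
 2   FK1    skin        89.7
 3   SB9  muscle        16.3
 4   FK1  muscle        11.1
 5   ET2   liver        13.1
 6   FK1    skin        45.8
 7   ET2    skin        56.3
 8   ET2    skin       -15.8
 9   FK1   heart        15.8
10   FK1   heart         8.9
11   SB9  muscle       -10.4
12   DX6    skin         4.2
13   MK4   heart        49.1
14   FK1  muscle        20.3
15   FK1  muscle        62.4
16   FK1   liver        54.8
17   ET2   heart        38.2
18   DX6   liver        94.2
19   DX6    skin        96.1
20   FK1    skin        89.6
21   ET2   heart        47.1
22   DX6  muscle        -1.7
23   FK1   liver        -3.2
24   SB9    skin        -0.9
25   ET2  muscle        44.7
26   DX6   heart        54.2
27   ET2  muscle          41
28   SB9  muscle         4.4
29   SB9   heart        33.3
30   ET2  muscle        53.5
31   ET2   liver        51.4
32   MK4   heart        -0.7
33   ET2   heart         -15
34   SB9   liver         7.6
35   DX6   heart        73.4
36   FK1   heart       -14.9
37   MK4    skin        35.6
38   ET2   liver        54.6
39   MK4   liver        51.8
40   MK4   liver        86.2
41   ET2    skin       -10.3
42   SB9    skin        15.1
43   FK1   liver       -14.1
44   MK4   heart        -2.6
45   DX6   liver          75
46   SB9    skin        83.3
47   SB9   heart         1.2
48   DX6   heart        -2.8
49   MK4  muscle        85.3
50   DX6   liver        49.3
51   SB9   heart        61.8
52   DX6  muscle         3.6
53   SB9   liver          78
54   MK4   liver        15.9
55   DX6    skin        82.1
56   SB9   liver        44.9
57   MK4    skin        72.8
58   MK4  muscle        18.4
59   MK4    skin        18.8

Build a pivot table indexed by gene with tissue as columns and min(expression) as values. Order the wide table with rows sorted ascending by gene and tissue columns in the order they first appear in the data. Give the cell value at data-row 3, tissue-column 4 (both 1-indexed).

-14.9

With rows sorted ascending by gene, row 3 is gene=FK1. tissue columns in first-appearance order: muscle, skin, liver, heart; column 4 is heart.
Long rows with gene=FK1, tissue=heart: min(15.8, 8.9, -14.9) = -14.9.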